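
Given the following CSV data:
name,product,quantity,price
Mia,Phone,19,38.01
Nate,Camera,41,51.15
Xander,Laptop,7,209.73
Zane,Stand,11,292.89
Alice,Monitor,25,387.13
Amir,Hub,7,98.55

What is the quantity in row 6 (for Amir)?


Row 6: Amir
Column 'quantity' = 7

ANSWER: 7


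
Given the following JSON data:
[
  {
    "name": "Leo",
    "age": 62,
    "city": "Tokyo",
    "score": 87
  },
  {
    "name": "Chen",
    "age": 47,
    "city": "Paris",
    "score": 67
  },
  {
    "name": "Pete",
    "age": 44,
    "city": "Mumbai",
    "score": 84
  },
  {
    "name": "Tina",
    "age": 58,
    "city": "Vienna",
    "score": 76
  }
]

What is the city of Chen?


Looking up record where name = Chen
Record index: 1
Field 'city' = Paris

ANSWER: Paris


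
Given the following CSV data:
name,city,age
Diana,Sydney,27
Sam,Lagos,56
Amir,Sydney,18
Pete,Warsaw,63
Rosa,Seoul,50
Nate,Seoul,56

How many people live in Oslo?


Scanning city column for 'Oslo':
Total matches: 0

ANSWER: 0


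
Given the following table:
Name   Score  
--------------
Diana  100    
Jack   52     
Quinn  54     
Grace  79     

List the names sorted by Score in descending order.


Sorting by Score (descending):
  Diana: 100
  Grace: 79
  Quinn: 54
  Jack: 52


ANSWER: Diana, Grace, Quinn, Jack


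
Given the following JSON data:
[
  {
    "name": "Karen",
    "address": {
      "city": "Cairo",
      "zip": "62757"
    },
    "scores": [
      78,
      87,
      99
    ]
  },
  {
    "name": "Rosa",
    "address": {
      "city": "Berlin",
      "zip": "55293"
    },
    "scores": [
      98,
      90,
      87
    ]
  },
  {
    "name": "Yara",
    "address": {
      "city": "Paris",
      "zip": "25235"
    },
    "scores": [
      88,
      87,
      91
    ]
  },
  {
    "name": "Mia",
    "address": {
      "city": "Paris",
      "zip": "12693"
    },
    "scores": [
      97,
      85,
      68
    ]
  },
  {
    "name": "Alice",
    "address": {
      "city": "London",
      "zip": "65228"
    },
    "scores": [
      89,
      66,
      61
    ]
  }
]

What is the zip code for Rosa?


Path: records[1].address.zip
Value: 55293

ANSWER: 55293


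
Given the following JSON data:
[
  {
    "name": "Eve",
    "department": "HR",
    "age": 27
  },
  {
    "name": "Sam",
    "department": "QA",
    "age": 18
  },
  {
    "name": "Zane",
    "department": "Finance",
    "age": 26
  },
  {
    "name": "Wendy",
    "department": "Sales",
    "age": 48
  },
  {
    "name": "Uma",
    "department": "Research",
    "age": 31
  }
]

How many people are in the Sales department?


Scanning records for department = Sales
  Record 3: Wendy
Count: 1

ANSWER: 1


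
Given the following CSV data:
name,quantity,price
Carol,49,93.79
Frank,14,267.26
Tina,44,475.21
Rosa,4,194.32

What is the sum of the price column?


Values in 'price' column:
  Row 1: 93.79
  Row 2: 267.26
  Row 3: 475.21
  Row 4: 194.32
Sum = 93.79 + 267.26 + 475.21 + 194.32 = 1030.58

ANSWER: 1030.58


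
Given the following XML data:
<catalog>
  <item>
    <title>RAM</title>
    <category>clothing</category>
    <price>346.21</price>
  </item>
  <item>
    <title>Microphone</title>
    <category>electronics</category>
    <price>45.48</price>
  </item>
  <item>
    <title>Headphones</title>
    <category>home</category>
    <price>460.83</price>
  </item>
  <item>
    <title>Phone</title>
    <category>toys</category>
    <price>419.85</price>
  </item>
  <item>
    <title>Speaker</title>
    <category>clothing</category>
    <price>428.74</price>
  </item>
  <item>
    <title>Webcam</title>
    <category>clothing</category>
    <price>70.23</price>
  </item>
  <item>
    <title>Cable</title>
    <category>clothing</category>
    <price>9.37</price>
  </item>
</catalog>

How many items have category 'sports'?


Scanning <item> elements for <category>sports</category>:
Count: 0

ANSWER: 0


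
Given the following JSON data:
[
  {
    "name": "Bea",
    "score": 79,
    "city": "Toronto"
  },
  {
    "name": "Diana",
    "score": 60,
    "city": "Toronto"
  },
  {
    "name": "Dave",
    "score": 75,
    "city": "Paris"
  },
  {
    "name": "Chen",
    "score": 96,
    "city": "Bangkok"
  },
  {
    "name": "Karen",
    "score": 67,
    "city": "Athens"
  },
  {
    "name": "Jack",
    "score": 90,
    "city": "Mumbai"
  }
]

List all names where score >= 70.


Filtering records where score >= 70:
  Bea (score=79) -> YES
  Diana (score=60) -> no
  Dave (score=75) -> YES
  Chen (score=96) -> YES
  Karen (score=67) -> no
  Jack (score=90) -> YES


ANSWER: Bea, Dave, Chen, Jack


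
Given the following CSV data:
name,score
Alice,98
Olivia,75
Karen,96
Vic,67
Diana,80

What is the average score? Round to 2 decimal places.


Scores: 98, 75, 96, 67, 80
Sum = 416
Count = 5
Average = 416 / 5 = 83.20

ANSWER: 83.20


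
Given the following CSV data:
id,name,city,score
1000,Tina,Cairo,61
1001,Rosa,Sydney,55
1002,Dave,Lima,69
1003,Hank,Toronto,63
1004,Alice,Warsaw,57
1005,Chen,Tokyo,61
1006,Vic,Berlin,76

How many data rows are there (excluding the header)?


Counting rows (excluding header):
Header: id,name,city,score
Data rows: 7

ANSWER: 7


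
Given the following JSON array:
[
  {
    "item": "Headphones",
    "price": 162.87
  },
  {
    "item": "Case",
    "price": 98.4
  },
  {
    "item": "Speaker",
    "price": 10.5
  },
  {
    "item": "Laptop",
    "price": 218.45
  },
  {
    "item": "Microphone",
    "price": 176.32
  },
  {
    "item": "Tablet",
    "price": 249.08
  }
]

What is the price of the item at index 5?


Array index 5 -> Tablet
price = 249.08

ANSWER: 249.08


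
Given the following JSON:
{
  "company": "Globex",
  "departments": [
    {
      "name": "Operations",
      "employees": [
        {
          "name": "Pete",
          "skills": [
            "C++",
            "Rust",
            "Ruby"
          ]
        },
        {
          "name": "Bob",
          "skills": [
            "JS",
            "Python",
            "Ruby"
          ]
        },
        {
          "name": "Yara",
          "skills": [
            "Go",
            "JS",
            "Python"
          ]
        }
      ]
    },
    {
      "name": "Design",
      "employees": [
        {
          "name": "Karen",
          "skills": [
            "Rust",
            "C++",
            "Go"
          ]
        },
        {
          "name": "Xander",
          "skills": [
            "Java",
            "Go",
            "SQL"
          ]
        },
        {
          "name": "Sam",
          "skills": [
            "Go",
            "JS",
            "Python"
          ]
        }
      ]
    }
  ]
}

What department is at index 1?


Path: departments[1].name
Value: Design

ANSWER: Design


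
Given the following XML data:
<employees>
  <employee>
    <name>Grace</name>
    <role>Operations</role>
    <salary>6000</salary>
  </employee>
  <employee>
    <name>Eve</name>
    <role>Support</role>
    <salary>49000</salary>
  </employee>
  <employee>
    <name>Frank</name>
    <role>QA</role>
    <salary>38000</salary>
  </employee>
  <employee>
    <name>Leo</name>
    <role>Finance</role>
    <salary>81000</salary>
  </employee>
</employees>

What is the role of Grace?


Searching for <employee> with <name>Grace</name>
Found at position 1
<role>Operations</role>

ANSWER: Operations


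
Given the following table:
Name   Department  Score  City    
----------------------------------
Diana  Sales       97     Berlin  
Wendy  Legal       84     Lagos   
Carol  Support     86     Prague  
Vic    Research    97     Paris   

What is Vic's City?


Row 4: Vic
City = Paris

ANSWER: Paris


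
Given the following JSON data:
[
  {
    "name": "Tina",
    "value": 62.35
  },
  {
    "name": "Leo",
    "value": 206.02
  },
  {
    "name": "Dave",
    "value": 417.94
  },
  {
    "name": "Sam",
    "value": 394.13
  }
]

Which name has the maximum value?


Comparing values:
  Tina: 62.35
  Leo: 206.02
  Dave: 417.94
  Sam: 394.13
Maximum: Dave (417.94)

ANSWER: Dave


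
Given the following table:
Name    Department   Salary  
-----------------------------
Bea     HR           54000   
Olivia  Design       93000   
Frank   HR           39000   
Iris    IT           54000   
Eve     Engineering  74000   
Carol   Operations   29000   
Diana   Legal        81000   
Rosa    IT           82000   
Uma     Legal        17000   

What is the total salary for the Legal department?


Legal department members:
  Diana: 81000
  Uma: 17000
Total = 81000 + 17000 = 98000

ANSWER: 98000


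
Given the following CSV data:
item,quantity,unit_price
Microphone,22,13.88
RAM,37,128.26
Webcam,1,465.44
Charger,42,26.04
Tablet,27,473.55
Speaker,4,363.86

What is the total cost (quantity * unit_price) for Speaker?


Row: Speaker
quantity = 4
unit_price = 363.86
total = 4 * 363.86 = 1455.44

ANSWER: 1455.44


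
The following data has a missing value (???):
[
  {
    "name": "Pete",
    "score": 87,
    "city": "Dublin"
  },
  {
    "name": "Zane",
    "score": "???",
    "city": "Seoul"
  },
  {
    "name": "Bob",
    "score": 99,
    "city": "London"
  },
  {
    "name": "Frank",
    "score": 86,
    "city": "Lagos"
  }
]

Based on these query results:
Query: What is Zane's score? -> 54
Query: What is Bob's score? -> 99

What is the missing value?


The missing value is Zane's score
From query: Zane's score = 54

ANSWER: 54


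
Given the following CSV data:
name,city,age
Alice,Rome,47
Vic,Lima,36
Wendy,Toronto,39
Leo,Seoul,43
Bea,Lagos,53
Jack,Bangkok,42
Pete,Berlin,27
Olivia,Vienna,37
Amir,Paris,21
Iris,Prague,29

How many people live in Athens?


Scanning city column for 'Athens':
Total matches: 0

ANSWER: 0


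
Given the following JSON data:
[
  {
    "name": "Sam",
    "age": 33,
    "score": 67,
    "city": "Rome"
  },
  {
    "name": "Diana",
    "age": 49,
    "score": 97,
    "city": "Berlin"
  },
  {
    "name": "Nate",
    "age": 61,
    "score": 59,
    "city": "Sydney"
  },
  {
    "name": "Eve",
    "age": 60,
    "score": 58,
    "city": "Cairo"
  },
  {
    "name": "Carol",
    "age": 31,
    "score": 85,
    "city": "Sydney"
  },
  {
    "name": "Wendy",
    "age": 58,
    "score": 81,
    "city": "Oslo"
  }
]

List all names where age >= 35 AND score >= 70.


Checking both conditions:
  Sam (age=33, score=67) -> no
  Diana (age=49, score=97) -> YES
  Nate (age=61, score=59) -> no
  Eve (age=60, score=58) -> no
  Carol (age=31, score=85) -> no
  Wendy (age=58, score=81) -> YES


ANSWER: Diana, Wendy


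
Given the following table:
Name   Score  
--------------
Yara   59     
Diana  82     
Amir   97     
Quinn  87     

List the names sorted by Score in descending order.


Sorting by Score (descending):
  Amir: 97
  Quinn: 87
  Diana: 82
  Yara: 59


ANSWER: Amir, Quinn, Diana, Yara


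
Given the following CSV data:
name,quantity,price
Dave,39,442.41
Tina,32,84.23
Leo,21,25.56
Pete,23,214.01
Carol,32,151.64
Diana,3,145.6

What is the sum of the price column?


Values in 'price' column:
  Row 1: 442.41
  Row 2: 84.23
  Row 3: 25.56
  Row 4: 214.01
  Row 5: 151.64
  Row 6: 145.6
Sum = 442.41 + 84.23 + 25.56 + 214.01 + 151.64 + 145.6 = 1063.45

ANSWER: 1063.45


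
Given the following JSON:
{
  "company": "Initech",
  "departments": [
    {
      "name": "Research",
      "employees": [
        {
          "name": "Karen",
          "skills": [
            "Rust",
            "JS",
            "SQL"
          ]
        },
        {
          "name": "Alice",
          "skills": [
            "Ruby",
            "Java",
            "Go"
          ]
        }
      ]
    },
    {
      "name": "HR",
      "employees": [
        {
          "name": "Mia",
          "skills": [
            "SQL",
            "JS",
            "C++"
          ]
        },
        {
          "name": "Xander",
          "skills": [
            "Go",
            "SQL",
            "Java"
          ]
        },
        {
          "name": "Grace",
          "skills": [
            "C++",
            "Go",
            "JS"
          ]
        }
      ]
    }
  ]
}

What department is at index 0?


Path: departments[0].name
Value: Research

ANSWER: Research


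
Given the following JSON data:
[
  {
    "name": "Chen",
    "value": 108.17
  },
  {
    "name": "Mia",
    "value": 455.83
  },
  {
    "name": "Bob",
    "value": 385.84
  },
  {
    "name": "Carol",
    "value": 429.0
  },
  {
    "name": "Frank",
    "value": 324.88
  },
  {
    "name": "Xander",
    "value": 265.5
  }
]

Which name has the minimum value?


Comparing values:
  Chen: 108.17
  Mia: 455.83
  Bob: 385.84
  Carol: 429.0
  Frank: 324.88
  Xander: 265.5
Minimum: Chen (108.17)

ANSWER: Chen


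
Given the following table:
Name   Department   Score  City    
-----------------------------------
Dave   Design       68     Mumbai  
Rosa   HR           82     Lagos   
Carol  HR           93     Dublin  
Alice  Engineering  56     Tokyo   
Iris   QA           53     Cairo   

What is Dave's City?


Row 1: Dave
City = Mumbai

ANSWER: Mumbai


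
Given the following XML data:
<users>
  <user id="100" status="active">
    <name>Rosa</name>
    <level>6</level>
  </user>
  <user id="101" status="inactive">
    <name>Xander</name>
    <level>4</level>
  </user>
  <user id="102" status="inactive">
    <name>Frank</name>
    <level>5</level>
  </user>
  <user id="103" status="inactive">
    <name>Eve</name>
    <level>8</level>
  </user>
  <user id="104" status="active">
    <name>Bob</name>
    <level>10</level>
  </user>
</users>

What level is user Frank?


Finding user: Frank
<level>5</level>

ANSWER: 5


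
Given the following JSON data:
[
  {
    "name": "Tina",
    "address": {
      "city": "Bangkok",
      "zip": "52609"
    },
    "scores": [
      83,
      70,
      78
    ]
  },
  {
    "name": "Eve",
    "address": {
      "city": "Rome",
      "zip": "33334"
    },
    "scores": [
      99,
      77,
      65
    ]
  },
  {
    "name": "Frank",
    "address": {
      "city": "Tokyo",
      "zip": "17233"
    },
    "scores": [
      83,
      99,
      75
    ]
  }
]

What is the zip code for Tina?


Path: records[0].address.zip
Value: 52609

ANSWER: 52609


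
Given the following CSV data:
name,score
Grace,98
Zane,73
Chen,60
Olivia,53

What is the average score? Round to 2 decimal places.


Scores: 98, 73, 60, 53
Sum = 284
Count = 4
Average = 284 / 4 = 71.00

ANSWER: 71.00


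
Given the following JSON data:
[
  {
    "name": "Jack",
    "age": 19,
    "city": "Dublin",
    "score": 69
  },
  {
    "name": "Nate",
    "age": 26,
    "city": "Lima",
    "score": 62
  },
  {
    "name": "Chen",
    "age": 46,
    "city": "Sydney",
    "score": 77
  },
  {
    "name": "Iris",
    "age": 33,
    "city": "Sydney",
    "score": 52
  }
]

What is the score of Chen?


Looking up record where name = Chen
Record index: 2
Field 'score' = 77

ANSWER: 77


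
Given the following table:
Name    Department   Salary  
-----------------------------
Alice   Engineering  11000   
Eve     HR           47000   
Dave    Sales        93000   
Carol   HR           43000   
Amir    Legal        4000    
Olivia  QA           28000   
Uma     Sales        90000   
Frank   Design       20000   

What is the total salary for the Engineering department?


Engineering department members:
  Alice: 11000
Total = 11000 = 11000

ANSWER: 11000


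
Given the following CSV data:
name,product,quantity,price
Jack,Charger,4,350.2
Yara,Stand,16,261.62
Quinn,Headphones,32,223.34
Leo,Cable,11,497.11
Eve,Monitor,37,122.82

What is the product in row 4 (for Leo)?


Row 4: Leo
Column 'product' = Cable

ANSWER: Cable


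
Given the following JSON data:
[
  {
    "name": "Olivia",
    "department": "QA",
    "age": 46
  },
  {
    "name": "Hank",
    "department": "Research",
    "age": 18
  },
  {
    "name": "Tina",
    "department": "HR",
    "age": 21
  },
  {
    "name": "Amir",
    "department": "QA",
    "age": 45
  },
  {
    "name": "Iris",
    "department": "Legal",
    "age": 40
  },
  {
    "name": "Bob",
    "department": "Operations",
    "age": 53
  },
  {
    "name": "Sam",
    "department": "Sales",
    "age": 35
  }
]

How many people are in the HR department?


Scanning records for department = HR
  Record 2: Tina
Count: 1

ANSWER: 1


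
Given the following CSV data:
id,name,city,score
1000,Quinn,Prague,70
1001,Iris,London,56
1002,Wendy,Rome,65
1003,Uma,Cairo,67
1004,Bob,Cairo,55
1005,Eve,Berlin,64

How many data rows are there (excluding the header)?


Counting rows (excluding header):
Header: id,name,city,score
Data rows: 6

ANSWER: 6


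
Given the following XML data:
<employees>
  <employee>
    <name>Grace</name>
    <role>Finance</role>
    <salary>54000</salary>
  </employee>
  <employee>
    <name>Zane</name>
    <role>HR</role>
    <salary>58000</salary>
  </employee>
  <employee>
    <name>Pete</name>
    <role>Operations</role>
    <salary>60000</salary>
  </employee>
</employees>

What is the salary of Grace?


Searching for <employee> with <name>Grace</name>
Found at position 1
<salary>54000</salary>

ANSWER: 54000


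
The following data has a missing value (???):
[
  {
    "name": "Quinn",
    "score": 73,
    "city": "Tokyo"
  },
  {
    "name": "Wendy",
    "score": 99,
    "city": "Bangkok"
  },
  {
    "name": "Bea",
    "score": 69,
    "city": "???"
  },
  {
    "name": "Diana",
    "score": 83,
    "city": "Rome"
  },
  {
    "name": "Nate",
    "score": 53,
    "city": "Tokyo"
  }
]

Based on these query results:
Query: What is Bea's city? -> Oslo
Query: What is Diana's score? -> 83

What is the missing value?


The missing value is Bea's city
From query: Bea's city = Oslo

ANSWER: Oslo


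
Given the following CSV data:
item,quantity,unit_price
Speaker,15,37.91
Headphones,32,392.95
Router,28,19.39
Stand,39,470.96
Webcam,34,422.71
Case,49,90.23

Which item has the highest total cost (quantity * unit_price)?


Computing row totals:
  Speaker: 568.65
  Headphones: 12574.4
  Router: 542.92
  Stand: 18367.44
  Webcam: 14372.14
  Case: 4421.27
Maximum: Stand (18367.44)

ANSWER: Stand


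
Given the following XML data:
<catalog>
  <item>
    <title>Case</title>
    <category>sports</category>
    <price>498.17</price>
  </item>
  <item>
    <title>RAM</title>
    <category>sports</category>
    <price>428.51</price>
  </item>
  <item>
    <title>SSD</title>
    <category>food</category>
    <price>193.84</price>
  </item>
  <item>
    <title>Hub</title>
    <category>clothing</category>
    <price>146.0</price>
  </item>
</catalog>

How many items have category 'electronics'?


Scanning <item> elements for <category>electronics</category>:
Count: 0

ANSWER: 0


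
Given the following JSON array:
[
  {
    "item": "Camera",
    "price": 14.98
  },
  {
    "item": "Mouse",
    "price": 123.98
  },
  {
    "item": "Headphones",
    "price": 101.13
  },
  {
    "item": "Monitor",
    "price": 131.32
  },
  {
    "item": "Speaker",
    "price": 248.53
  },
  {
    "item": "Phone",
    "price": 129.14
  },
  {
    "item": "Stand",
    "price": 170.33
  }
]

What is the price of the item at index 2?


Array index 2 -> Headphones
price = 101.13

ANSWER: 101.13


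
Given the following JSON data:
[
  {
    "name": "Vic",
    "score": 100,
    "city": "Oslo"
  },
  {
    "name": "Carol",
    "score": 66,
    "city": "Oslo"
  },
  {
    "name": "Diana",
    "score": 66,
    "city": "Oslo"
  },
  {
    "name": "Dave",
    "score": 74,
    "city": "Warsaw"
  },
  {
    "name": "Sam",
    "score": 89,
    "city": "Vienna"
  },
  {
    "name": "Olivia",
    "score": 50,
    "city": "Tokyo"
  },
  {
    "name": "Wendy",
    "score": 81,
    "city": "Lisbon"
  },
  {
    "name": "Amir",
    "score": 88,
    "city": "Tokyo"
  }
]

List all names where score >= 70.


Filtering records where score >= 70:
  Vic (score=100) -> YES
  Carol (score=66) -> no
  Diana (score=66) -> no
  Dave (score=74) -> YES
  Sam (score=89) -> YES
  Olivia (score=50) -> no
  Wendy (score=81) -> YES
  Amir (score=88) -> YES


ANSWER: Vic, Dave, Sam, Wendy, Amir


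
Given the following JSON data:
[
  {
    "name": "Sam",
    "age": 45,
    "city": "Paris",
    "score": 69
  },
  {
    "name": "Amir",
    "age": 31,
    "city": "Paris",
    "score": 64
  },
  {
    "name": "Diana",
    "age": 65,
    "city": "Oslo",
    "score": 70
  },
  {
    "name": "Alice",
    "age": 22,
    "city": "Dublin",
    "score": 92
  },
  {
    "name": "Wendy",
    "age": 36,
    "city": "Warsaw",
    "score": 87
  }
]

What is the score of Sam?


Looking up record where name = Sam
Record index: 0
Field 'score' = 69

ANSWER: 69


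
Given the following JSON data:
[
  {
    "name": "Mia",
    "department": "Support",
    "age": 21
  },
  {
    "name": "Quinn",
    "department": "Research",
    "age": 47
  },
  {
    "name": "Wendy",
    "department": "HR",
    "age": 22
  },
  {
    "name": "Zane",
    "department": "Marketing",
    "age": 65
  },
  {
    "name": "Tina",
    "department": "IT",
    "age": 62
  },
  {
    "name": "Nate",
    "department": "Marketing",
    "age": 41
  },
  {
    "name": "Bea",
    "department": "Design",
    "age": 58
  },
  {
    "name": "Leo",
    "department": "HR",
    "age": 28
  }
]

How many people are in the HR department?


Scanning records for department = HR
  Record 2: Wendy
  Record 7: Leo
Count: 2

ANSWER: 2


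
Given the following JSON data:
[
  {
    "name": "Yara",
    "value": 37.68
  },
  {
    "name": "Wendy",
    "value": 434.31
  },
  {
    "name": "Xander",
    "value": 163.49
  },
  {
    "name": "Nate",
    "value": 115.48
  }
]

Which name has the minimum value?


Comparing values:
  Yara: 37.68
  Wendy: 434.31
  Xander: 163.49
  Nate: 115.48
Minimum: Yara (37.68)

ANSWER: Yara


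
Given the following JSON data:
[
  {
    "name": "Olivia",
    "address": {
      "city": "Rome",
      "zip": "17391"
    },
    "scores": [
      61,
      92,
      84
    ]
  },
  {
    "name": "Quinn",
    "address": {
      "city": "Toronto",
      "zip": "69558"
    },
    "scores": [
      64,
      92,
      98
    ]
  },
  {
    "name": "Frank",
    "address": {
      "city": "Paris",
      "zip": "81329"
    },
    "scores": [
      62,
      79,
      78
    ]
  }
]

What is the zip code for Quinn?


Path: records[1].address.zip
Value: 69558

ANSWER: 69558


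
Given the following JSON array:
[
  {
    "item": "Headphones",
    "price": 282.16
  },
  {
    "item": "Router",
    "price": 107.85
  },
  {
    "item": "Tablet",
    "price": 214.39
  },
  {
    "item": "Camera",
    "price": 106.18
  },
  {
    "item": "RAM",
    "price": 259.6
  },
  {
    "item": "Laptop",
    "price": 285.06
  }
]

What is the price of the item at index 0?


Array index 0 -> Headphones
price = 282.16

ANSWER: 282.16


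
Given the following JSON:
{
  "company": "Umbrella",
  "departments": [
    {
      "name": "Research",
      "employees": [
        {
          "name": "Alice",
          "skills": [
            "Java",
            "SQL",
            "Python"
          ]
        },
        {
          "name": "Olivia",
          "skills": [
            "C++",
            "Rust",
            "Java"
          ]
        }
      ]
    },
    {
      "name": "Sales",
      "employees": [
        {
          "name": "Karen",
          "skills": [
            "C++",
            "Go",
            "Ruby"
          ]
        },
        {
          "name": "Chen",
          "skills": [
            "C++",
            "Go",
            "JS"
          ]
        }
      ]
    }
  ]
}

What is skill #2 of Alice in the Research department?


Path: departments[0].employees[0].skills[1]
Value: SQL

ANSWER: SQL


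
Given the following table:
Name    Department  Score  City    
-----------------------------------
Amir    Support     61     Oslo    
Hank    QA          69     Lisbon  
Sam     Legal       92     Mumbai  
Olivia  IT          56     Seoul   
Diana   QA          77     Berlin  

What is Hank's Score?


Row 2: Hank
Score = 69

ANSWER: 69


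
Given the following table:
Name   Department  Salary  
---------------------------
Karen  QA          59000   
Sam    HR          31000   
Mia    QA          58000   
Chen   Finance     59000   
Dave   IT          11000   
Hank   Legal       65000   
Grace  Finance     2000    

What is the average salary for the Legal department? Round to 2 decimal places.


Legal department members:
  Hank: 65000
Sum = 65000
Count = 1
Average = 65000 / 1 = 65000.00

ANSWER: 65000.00


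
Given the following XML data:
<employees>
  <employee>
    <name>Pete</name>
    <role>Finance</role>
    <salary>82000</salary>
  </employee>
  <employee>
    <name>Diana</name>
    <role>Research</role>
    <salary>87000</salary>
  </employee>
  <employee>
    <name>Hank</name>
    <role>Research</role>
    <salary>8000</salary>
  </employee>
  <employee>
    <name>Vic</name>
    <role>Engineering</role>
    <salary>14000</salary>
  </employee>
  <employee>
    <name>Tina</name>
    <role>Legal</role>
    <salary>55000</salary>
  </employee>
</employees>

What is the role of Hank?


Searching for <employee> with <name>Hank</name>
Found at position 3
<role>Research</role>

ANSWER: Research


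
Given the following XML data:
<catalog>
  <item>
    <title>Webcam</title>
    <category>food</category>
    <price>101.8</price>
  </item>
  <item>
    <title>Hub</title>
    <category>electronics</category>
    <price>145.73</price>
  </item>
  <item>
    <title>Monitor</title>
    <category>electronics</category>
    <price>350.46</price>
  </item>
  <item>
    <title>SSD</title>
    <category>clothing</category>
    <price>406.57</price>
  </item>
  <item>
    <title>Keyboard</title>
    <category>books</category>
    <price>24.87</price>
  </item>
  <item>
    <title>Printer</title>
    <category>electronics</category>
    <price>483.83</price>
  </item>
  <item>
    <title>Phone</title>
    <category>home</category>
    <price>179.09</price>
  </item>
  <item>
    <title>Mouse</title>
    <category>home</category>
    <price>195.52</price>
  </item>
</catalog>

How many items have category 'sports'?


Scanning <item> elements for <category>sports</category>:
Count: 0

ANSWER: 0


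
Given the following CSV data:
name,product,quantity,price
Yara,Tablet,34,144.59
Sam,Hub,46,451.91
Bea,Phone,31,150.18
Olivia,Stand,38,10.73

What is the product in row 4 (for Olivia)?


Row 4: Olivia
Column 'product' = Stand

ANSWER: Stand


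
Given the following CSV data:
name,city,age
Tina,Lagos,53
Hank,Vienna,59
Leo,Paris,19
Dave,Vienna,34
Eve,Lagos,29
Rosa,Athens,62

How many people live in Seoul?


Scanning city column for 'Seoul':
Total matches: 0

ANSWER: 0


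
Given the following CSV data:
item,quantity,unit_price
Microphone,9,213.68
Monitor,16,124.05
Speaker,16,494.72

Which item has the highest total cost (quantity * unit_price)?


Computing row totals:
  Microphone: 1923.12
  Monitor: 1984.8
  Speaker: 7915.52
Maximum: Speaker (7915.52)

ANSWER: Speaker


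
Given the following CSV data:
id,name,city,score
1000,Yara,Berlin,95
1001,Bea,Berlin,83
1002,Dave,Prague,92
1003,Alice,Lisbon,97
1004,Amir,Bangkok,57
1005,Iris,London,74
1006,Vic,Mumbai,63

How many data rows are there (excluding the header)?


Counting rows (excluding header):
Header: id,name,city,score
Data rows: 7

ANSWER: 7


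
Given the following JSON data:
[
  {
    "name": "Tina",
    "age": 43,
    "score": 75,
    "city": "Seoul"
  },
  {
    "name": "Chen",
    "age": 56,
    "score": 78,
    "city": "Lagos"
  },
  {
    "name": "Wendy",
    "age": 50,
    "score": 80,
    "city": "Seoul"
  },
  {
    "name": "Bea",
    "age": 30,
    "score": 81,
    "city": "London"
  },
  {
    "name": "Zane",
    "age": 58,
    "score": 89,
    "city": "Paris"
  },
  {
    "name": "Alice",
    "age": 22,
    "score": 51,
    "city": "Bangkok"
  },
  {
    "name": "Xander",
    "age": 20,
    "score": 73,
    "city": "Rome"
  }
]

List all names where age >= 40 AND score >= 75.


Checking both conditions:
  Tina (age=43, score=75) -> YES
  Chen (age=56, score=78) -> YES
  Wendy (age=50, score=80) -> YES
  Bea (age=30, score=81) -> no
  Zane (age=58, score=89) -> YES
  Alice (age=22, score=51) -> no
  Xander (age=20, score=73) -> no


ANSWER: Tina, Chen, Wendy, Zane


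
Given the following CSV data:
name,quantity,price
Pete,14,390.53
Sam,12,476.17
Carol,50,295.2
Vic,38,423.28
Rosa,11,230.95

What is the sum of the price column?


Values in 'price' column:
  Row 1: 390.53
  Row 2: 476.17
  Row 3: 295.2
  Row 4: 423.28
  Row 5: 230.95
Sum = 390.53 + 476.17 + 295.2 + 423.28 + 230.95 = 1816.13

ANSWER: 1816.13


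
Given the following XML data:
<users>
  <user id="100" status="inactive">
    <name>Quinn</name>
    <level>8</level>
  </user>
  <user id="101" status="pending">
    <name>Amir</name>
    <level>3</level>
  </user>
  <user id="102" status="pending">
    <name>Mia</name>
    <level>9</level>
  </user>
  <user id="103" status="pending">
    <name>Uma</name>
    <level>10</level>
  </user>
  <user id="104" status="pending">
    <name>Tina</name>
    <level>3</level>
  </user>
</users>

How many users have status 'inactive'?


Counting users with status='inactive':
  Quinn (id=100) -> MATCH
Count: 1

ANSWER: 1


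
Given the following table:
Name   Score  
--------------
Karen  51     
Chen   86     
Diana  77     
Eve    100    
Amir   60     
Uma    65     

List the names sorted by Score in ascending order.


Sorting by Score (ascending):
  Karen: 51
  Amir: 60
  Uma: 65
  Diana: 77
  Chen: 86
  Eve: 100


ANSWER: Karen, Amir, Uma, Diana, Chen, Eve


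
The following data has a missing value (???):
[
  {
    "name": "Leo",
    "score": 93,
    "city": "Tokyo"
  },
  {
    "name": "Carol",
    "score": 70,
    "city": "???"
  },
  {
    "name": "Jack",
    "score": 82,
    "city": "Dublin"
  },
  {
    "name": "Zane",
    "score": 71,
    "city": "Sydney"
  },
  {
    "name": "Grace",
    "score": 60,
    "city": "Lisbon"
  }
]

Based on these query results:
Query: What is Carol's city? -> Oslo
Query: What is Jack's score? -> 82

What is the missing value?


The missing value is Carol's city
From query: Carol's city = Oslo

ANSWER: Oslo


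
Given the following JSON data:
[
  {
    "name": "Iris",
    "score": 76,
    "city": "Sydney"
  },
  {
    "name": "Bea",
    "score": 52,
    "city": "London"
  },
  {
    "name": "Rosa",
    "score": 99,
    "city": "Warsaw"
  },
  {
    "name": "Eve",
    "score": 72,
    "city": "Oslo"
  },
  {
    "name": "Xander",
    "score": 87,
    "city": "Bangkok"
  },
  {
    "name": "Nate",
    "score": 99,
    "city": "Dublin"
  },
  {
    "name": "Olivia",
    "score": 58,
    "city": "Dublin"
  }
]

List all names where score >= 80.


Filtering records where score >= 80:
  Iris (score=76) -> no
  Bea (score=52) -> no
  Rosa (score=99) -> YES
  Eve (score=72) -> no
  Xander (score=87) -> YES
  Nate (score=99) -> YES
  Olivia (score=58) -> no


ANSWER: Rosa, Xander, Nate


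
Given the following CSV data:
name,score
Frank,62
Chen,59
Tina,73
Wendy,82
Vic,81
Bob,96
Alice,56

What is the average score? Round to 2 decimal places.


Scores: 62, 59, 73, 82, 81, 96, 56
Sum = 509
Count = 7
Average = 509 / 7 = 72.71

ANSWER: 72.71


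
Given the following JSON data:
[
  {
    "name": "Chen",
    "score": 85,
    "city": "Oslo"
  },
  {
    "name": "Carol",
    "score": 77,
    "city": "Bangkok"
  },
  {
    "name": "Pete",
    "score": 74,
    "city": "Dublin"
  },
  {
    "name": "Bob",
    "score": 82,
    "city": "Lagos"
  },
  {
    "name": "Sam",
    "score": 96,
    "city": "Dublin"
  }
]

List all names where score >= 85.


Filtering records where score >= 85:
  Chen (score=85) -> YES
  Carol (score=77) -> no
  Pete (score=74) -> no
  Bob (score=82) -> no
  Sam (score=96) -> YES


ANSWER: Chen, Sam


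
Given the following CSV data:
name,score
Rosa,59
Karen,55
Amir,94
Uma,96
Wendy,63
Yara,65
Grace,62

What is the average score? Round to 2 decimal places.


Scores: 59, 55, 94, 96, 63, 65, 62
Sum = 494
Count = 7
Average = 494 / 7 = 70.57

ANSWER: 70.57


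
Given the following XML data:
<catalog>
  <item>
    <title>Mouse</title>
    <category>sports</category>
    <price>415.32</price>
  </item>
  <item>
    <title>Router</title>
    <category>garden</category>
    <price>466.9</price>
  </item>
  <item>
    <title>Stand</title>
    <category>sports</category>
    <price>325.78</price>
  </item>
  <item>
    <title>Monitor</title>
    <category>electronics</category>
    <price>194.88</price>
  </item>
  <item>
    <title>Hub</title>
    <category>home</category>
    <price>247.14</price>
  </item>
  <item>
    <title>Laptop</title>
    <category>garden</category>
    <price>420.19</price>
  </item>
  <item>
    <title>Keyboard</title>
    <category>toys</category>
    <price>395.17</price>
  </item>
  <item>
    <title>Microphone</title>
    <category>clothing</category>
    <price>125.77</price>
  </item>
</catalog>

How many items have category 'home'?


Scanning <item> elements for <category>home</category>:
  Item 5: Hub -> MATCH
Count: 1

ANSWER: 1


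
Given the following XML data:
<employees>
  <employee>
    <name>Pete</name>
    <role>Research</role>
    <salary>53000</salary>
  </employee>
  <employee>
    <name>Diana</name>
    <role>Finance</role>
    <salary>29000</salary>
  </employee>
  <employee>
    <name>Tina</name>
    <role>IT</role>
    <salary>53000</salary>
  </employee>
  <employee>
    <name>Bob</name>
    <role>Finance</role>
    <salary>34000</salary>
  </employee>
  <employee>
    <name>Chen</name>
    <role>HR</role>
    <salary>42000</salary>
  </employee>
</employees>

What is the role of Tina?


Searching for <employee> with <name>Tina</name>
Found at position 3
<role>IT</role>

ANSWER: IT


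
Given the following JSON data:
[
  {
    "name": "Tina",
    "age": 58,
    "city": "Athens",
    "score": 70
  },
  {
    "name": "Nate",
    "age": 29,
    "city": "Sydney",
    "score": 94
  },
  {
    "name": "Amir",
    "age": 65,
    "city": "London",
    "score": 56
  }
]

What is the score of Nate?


Looking up record where name = Nate
Record index: 1
Field 'score' = 94

ANSWER: 94


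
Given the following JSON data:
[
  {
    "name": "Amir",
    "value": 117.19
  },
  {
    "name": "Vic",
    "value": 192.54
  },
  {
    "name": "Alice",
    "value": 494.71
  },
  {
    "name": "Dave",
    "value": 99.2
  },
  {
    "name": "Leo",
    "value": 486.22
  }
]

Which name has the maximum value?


Comparing values:
  Amir: 117.19
  Vic: 192.54
  Alice: 494.71
  Dave: 99.2
  Leo: 486.22
Maximum: Alice (494.71)

ANSWER: Alice


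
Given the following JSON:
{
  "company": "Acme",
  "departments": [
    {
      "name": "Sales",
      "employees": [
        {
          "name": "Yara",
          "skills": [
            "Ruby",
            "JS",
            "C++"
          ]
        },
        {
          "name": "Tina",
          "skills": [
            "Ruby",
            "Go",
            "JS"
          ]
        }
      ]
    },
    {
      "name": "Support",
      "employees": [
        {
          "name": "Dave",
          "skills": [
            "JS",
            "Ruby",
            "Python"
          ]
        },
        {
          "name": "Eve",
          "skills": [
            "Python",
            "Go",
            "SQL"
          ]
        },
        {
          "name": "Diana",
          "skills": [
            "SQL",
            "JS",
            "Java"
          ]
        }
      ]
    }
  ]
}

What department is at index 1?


Path: departments[1].name
Value: Support

ANSWER: Support


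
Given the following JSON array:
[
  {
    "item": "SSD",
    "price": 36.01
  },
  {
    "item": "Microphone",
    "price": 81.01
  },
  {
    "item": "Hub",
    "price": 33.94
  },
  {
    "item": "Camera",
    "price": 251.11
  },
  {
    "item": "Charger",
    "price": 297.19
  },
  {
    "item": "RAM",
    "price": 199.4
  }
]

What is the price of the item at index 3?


Array index 3 -> Camera
price = 251.11

ANSWER: 251.11


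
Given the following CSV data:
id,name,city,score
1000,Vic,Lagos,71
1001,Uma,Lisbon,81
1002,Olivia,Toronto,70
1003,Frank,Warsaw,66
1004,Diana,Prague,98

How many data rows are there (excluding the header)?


Counting rows (excluding header):
Header: id,name,city,score
Data rows: 5

ANSWER: 5


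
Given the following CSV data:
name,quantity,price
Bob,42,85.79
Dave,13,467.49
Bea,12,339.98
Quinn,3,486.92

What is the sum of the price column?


Values in 'price' column:
  Row 1: 85.79
  Row 2: 467.49
  Row 3: 339.98
  Row 4: 486.92
Sum = 85.79 + 467.49 + 339.98 + 486.92 = 1380.18

ANSWER: 1380.18


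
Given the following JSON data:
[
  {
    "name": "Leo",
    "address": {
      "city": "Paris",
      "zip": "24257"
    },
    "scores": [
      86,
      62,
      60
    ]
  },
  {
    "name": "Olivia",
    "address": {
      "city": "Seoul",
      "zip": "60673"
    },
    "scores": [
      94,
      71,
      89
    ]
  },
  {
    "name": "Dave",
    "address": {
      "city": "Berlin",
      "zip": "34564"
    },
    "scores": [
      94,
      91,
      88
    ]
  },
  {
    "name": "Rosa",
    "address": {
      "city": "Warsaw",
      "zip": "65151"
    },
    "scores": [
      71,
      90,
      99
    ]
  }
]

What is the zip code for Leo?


Path: records[0].address.zip
Value: 24257

ANSWER: 24257


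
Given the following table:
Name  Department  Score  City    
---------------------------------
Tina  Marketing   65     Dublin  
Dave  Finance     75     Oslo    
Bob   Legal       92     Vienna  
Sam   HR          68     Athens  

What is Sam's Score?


Row 4: Sam
Score = 68

ANSWER: 68


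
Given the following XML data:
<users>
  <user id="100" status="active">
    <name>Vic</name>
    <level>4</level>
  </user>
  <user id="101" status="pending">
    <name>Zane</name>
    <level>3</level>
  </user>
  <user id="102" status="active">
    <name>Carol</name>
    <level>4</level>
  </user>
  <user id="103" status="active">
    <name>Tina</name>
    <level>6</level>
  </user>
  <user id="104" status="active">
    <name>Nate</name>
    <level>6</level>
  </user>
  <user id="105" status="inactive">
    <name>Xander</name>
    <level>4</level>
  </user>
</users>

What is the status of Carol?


Finding user with name = Carol
user id="102" status="active"

ANSWER: active


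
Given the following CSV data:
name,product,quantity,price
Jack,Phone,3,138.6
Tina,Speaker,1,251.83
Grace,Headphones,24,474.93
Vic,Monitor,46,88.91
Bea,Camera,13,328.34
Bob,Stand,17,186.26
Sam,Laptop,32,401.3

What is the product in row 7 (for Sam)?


Row 7: Sam
Column 'product' = Laptop

ANSWER: Laptop


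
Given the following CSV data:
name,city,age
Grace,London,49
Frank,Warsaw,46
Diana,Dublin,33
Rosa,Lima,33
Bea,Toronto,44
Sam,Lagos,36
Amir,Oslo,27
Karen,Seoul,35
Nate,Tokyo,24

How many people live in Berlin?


Scanning city column for 'Berlin':
Total matches: 0

ANSWER: 0


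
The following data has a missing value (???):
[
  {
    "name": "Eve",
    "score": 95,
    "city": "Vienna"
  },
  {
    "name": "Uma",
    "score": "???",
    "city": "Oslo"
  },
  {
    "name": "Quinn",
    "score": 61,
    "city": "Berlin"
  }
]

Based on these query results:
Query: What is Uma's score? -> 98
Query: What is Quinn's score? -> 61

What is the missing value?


The missing value is Uma's score
From query: Uma's score = 98

ANSWER: 98


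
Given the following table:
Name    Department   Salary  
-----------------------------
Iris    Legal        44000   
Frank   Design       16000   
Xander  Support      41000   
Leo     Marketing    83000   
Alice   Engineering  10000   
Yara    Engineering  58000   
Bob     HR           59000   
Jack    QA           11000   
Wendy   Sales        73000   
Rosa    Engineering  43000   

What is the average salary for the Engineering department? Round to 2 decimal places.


Engineering department members:
  Alice: 10000
  Yara: 58000
  Rosa: 43000
Sum = 111000
Count = 3
Average = 111000 / 3 = 37000.00

ANSWER: 37000.00
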